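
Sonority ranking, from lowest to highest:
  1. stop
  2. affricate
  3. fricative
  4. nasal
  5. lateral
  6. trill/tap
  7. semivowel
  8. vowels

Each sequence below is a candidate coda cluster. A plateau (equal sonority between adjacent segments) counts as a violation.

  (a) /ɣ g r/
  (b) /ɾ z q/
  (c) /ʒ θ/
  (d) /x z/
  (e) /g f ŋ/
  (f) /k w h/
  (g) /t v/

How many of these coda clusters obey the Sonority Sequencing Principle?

(a) sonority 3-1-6: ill-formed.
(b) sonority 6-3-1: well-formed.
(c) sonority 3-3: ill-formed.
(d) sonority 3-3: ill-formed.
(e) sonority 1-3-4: ill-formed.
(f) sonority 1-7-3: ill-formed.
(g) sonority 1-3: ill-formed.

1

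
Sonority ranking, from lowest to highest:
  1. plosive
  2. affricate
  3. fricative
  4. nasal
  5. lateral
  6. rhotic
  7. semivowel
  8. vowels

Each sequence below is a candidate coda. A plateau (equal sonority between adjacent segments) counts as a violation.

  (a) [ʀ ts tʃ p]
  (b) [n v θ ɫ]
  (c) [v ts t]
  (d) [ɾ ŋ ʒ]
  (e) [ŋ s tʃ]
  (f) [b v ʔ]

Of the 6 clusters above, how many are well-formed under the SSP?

(a) sonority 6-2-2-1: ill-formed.
(b) sonority 4-3-3-5: ill-formed.
(c) sonority 3-2-1: well-formed.
(d) sonority 6-4-3: well-formed.
(e) sonority 4-3-2: well-formed.
(f) sonority 1-3-1: ill-formed.

3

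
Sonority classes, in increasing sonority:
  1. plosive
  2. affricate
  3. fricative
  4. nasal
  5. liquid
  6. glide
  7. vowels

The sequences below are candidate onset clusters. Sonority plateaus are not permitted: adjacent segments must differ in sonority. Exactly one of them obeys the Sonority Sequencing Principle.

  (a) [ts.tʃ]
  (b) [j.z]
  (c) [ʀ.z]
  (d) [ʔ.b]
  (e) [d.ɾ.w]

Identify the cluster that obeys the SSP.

e

(a) sonority 2-2: ill-formed.
(b) sonority 6-3: ill-formed.
(c) sonority 5-3: ill-formed.
(d) sonority 1-1: ill-formed.
(e) sonority 1-5-6: well-formed.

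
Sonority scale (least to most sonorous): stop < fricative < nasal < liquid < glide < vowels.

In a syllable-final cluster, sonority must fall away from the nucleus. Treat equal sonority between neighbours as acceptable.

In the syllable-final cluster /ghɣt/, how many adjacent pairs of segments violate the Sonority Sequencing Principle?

1

/g/ — stop, sonority 1.
/h/ — fricative, sonority 2.
/ɣ/ — fricative, sonority 2.
/t/ — stop, sonority 1.
/g/→/h/: 1→2 (does not fall) — violation.
/h/→/ɣ/: 2→2 (plateau, allowed) — ok.
/ɣ/→/t/: 2→1 (falls) — ok.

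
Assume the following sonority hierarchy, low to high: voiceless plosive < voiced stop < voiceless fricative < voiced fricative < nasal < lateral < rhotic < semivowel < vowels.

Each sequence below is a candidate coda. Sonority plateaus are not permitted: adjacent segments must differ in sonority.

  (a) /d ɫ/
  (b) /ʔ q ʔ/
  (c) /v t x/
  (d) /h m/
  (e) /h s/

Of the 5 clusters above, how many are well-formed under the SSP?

(a) 2-6 → violates
(b) 1-1-1 → violates
(c) 4-1-3 → violates
(d) 3-5 → violates
(e) 3-3 → violates

0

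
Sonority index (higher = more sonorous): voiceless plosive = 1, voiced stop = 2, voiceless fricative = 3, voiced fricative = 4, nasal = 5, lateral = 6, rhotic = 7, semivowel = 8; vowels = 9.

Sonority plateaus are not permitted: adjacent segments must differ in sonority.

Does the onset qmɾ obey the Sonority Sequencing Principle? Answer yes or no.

yes

/q/ is a voiceless plosive (sonority 1).
/m/ is a nasal (sonority 5).
/ɾ/ is a rhotic (sonority 7).
The profile 1-5-7 strictly rises, so the onset satisfies the SSP.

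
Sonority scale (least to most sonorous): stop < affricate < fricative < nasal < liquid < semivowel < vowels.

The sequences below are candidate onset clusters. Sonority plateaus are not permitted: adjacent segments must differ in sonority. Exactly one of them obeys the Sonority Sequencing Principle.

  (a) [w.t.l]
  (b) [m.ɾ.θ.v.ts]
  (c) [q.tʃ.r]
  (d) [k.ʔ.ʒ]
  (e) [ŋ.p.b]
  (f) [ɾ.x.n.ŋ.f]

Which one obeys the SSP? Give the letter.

c

(a) sonority 6-1-5: ill-formed.
(b) sonority 4-5-3-3-2: ill-formed.
(c) sonority 1-2-5: well-formed.
(d) sonority 1-1-3: ill-formed.
(e) sonority 4-1-1: ill-formed.
(f) sonority 5-3-4-4-3: ill-formed.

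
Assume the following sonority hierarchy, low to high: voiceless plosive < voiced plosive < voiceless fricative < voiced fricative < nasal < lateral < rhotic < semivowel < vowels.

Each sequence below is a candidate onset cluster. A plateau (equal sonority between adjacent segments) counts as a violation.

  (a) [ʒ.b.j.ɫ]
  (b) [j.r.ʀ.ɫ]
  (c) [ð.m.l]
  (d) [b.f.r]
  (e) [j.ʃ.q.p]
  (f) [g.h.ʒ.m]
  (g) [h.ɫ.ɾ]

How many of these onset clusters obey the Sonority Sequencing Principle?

4

(a) 4-2-8-6 → violates
(b) 8-7-7-6 → violates
(c) 4-5-6 → obeys
(d) 2-3-7 → obeys
(e) 8-3-1-1 → violates
(f) 2-3-4-5 → obeys
(g) 3-6-7 → obeys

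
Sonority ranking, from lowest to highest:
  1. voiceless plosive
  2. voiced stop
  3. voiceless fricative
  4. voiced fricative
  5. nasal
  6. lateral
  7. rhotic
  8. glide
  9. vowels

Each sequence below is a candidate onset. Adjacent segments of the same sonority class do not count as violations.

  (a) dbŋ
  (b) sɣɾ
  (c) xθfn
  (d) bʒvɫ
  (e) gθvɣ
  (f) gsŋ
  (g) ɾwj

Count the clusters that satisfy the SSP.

(a) dbŋ: profile 2-2-5 — obeys.
(b) sɣɾ: profile 3-4-7 — obeys.
(c) xθfn: profile 3-3-3-5 — obeys.
(d) bʒvɫ: profile 2-4-4-6 — obeys.
(e) gθvɣ: profile 2-3-4-4 — obeys.
(f) gsŋ: profile 2-3-5 — obeys.
(g) ɾwj: profile 7-8-8 — obeys.

7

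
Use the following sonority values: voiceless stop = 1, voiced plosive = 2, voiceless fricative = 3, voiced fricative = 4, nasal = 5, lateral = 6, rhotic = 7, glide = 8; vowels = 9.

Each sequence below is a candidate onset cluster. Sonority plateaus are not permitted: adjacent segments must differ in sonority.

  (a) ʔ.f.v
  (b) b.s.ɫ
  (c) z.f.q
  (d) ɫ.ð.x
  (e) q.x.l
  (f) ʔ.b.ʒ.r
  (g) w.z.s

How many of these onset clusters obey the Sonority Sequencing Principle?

(a) sonority 1-3-4: well-formed.
(b) sonority 2-3-6: well-formed.
(c) sonority 4-3-1: ill-formed.
(d) sonority 6-4-3: ill-formed.
(e) sonority 1-3-6: well-formed.
(f) sonority 1-2-4-7: well-formed.
(g) sonority 8-4-3: ill-formed.

4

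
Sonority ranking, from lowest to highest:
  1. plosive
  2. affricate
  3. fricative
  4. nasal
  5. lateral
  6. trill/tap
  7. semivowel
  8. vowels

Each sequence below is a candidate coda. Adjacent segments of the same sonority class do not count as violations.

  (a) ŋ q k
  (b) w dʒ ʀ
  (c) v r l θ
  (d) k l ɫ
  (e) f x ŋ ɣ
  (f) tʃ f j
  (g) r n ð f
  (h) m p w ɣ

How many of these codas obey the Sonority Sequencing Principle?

2

(a) sonority 4-1-1: well-formed.
(b) sonority 7-2-6: ill-formed.
(c) sonority 3-6-5-3: ill-formed.
(d) sonority 1-5-5: ill-formed.
(e) sonority 3-3-4-3: ill-formed.
(f) sonority 2-3-7: ill-formed.
(g) sonority 6-4-3-3: well-formed.
(h) sonority 4-1-7-3: ill-formed.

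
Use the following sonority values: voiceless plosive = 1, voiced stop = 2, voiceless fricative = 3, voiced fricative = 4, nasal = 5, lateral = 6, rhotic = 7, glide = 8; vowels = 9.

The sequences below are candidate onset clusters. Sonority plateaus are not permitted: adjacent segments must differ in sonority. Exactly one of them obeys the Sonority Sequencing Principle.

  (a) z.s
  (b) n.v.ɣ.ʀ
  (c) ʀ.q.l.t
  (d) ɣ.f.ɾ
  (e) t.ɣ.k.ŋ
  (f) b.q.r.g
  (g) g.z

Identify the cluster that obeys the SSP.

g

(a) sonority 4-3: ill-formed.
(b) sonority 5-4-4-7: ill-formed.
(c) sonority 7-1-6-1: ill-formed.
(d) sonority 4-3-7: ill-formed.
(e) sonority 1-4-1-5: ill-formed.
(f) sonority 2-1-7-2: ill-formed.
(g) sonority 2-4: well-formed.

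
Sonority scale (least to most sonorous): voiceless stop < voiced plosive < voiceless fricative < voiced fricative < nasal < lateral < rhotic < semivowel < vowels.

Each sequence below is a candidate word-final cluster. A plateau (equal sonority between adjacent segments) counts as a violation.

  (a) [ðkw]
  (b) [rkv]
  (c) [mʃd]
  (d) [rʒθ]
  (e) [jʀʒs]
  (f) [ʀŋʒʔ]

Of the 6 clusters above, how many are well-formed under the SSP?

(a) sonority 4-1-8: ill-formed.
(b) sonority 7-1-4: ill-formed.
(c) sonority 5-3-2: well-formed.
(d) sonority 7-4-3: well-formed.
(e) sonority 8-7-4-3: well-formed.
(f) sonority 7-5-4-1: well-formed.

4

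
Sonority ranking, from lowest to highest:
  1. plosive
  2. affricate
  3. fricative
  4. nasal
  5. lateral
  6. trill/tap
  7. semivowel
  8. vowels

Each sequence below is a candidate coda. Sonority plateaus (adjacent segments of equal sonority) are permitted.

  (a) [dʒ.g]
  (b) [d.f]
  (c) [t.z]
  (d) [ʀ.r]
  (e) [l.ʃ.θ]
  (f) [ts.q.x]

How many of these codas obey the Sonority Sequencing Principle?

(a) [dʒ.g]: profile 2-1 — obeys.
(b) [d.f]: profile 1-3 — violates.
(c) [t.z]: profile 1-3 — violates.
(d) [ʀ.r]: profile 6-6 — obeys.
(e) [l.ʃ.θ]: profile 5-3-3 — obeys.
(f) [ts.q.x]: profile 2-1-3 — violates.

3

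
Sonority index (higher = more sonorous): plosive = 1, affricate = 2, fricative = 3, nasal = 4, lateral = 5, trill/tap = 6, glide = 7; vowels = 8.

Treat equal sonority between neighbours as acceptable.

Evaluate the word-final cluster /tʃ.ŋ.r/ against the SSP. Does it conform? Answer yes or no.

no

/tʃ/ — affricate, sonority 2.
/ŋ/ — nasal, sonority 4.
/r/ — trill/tap, sonority 6.
The profile is 2-4-6. Between /tʃ/ (2) and /ŋ/ (4) sonority does not fall, so the cluster violates the SSP.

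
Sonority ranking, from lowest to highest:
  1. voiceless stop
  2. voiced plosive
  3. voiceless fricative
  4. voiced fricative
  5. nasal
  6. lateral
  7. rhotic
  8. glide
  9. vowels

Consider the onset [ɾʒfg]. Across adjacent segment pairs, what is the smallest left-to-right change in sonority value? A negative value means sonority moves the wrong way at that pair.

/ɾ/: rhotic = 7.
/ʒ/: voiced fricative = 4.
/f/: voiceless fricative = 3.
/g/: voiced plosive = 2.
/ɾ/→/ʒ/: change -3.
/ʒ/→/f/: change -1.
/f/→/g/: change -1.
Minimum = -3.

-3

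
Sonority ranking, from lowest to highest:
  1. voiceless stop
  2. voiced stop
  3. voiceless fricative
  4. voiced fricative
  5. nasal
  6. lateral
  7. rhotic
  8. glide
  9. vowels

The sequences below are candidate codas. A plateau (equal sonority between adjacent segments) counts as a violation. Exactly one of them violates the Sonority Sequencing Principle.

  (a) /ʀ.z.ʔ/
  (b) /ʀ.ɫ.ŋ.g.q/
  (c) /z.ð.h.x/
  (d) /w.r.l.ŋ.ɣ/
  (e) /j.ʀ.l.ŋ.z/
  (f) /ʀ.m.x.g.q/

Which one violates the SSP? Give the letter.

c

(a) sonority 7-4-1: well-formed.
(b) sonority 7-6-5-2-1: well-formed.
(c) sonority 4-4-3-3: ill-formed.
(d) sonority 8-7-6-5-4: well-formed.
(e) sonority 8-7-6-5-4: well-formed.
(f) sonority 7-5-3-2-1: well-formed.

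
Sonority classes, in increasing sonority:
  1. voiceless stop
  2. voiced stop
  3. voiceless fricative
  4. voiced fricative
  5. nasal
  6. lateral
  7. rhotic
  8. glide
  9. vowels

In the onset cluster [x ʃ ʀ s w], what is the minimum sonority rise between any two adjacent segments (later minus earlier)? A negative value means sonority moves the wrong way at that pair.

/x/: voiceless fricative = 3.
/ʃ/: voiceless fricative = 3.
/ʀ/: rhotic = 7.
/s/: voiceless fricative = 3.
/w/: glide = 8.
/x/→/ʃ/: change +0.
/ʃ/→/ʀ/: change +4.
/ʀ/→/s/: change -4.
/s/→/w/: change +5.
Minimum = -4.

-4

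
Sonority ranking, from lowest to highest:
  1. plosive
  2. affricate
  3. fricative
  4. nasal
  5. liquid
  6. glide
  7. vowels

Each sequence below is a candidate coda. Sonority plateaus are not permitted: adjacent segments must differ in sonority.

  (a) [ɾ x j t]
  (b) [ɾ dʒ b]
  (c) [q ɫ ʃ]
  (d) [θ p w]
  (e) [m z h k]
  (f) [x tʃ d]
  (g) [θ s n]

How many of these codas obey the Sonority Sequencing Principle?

2

(a) 5-3-6-1 → violates
(b) 5-2-1 → obeys
(c) 1-5-3 → violates
(d) 3-1-6 → violates
(e) 4-3-3-1 → violates
(f) 3-2-1 → obeys
(g) 3-3-4 → violates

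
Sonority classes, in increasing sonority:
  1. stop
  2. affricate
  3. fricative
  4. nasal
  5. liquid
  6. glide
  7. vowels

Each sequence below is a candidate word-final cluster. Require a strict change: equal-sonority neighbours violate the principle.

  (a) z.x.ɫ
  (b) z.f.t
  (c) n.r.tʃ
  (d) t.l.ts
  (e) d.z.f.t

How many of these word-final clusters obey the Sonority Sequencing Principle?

(a) sonority 3-3-5: ill-formed.
(b) sonority 3-3-1: ill-formed.
(c) sonority 4-5-2: ill-formed.
(d) sonority 1-5-2: ill-formed.
(e) sonority 1-3-3-1: ill-formed.

0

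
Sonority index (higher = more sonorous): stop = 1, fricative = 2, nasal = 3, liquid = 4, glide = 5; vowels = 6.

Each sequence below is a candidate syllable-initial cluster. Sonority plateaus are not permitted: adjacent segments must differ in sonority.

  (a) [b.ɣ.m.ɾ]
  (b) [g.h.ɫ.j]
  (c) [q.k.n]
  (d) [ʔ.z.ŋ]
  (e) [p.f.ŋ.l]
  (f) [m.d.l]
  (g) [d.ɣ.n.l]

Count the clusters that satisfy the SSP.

5

(a) 1-2-3-4 → obeys
(b) 1-2-4-5 → obeys
(c) 1-1-3 → violates
(d) 1-2-3 → obeys
(e) 1-2-3-4 → obeys
(f) 3-1-4 → violates
(g) 1-2-3-4 → obeys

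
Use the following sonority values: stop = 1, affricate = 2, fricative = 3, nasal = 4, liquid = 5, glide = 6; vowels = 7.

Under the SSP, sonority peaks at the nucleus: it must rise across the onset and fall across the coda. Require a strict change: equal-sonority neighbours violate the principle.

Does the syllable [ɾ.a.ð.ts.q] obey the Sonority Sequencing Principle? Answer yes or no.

Onset: /ɾ/ is a liquid (sonority 5); then the nucleus /a/ (sonority 7).
Onset profile 5-7 — rises to the nucleus.
Coda: /ð/ is a fricative (sonority 3), /ts/ is an affricate (sonority 2), /q/ is a stop (sonority 1).
Coda profile 7-3-2-1 — falls from the nucleus.

yes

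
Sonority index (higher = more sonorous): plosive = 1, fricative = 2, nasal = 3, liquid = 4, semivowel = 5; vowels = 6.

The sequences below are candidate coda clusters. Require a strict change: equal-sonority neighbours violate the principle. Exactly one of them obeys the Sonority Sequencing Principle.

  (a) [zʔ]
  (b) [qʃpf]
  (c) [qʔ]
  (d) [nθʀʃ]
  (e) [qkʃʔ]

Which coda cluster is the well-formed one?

(a) 2-1 → obeys
(b) 1-2-1-2 → violates
(c) 1-1 → violates
(d) 3-2-4-2 → violates
(e) 1-1-2-1 → violates

a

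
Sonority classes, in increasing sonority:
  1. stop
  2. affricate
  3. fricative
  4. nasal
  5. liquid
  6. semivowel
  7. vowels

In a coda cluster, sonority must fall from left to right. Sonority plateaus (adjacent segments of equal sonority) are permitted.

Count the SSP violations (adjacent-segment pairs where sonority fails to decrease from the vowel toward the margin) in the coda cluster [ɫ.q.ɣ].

/ɫ/ is a liquid (sonority 5).
/q/ is a stop (sonority 1).
/ɣ/ is a fricative (sonority 3).
/ɫ/→/q/: 5→1 (falls) — ok.
/q/→/ɣ/: 1→3 (does not fall) — violation.

1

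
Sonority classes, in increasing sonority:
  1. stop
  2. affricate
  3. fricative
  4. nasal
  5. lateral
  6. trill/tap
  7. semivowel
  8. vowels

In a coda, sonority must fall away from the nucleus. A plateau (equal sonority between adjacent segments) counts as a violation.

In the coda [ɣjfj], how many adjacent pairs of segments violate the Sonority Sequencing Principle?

/ɣ/ is a fricative (sonority 3).
/j/ is a semivowel (sonority 7).
/f/ is a fricative (sonority 3).
/j/ is a semivowel (sonority 7).
/ɣ/→/j/: 3→7 (does not fall) — violation.
/j/→/f/: 7→3 (falls) — ok.
/f/→/j/: 3→7 (does not fall) — violation.

2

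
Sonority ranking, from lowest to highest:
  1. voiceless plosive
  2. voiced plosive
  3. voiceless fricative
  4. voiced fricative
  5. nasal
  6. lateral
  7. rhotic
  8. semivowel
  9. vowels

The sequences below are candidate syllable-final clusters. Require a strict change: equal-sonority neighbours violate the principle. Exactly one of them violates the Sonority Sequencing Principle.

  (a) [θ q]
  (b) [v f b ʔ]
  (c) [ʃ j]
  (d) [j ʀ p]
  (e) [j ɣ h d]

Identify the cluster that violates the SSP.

(a) 3-1 → obeys
(b) 4-3-2-1 → obeys
(c) 3-8 → violates
(d) 8-7-1 → obeys
(e) 8-4-3-2 → obeys

c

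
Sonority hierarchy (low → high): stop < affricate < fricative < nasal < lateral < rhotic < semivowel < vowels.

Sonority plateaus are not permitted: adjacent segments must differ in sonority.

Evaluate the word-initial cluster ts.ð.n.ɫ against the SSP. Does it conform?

yes

/ts/ — affricate, sonority 2.
/ð/ — fricative, sonority 3.
/n/ — nasal, sonority 4.
/ɫ/ — lateral, sonority 5.
The profile 2-3-4-5 strictly rises, so the word-initial cluster satisfies the SSP.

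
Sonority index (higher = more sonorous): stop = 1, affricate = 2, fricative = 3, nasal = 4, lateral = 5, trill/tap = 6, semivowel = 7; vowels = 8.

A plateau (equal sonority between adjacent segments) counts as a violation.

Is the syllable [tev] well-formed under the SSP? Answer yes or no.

yes

Onset: /t/ is a stop (sonority 1); then the nucleus /e/ (sonority 8).
Onset profile 1-8 — rises to the nucleus.
Coda: /v/ is a fricative (sonority 3).
Coda profile 8-3 — falls from the nucleus.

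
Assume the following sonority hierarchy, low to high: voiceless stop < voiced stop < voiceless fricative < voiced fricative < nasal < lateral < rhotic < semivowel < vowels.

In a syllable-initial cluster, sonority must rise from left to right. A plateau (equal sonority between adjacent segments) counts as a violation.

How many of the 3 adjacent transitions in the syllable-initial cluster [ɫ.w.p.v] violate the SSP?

1

/ɫ/ — lateral, sonority 6.
/w/ — semivowel, sonority 8.
/p/ — voiceless stop, sonority 1.
/v/ — voiced fricative, sonority 4.
/ɫ/→/w/: 6→8 (rises) — ok.
/w/→/p/: 8→1 (does not rise) — violation.
/p/→/v/: 1→4 (rises) — ok.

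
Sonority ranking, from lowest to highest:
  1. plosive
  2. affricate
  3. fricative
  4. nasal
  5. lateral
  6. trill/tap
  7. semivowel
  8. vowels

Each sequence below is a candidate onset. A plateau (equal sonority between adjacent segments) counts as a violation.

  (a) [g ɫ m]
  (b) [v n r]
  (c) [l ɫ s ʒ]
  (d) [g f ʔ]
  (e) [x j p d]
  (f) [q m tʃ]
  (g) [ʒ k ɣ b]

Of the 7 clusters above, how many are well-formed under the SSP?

(a) 1-5-4 → violates
(b) 3-4-6 → obeys
(c) 5-5-3-3 → violates
(d) 1-3-1 → violates
(e) 3-7-1-1 → violates
(f) 1-4-2 → violates
(g) 3-1-3-1 → violates

1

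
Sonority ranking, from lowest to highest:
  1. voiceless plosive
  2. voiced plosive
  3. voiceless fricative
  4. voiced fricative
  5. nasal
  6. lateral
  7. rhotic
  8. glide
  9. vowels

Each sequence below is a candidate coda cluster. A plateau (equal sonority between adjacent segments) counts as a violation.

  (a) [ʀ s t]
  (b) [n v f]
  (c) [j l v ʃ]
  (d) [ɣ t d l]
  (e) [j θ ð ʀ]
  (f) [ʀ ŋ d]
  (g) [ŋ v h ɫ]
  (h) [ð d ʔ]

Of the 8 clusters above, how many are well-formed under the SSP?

(a) [ʀ s t]: profile 7-3-1 — obeys.
(b) [n v f]: profile 5-4-3 — obeys.
(c) [j l v ʃ]: profile 8-6-4-3 — obeys.
(d) [ɣ t d l]: profile 4-1-2-6 — violates.
(e) [j θ ð ʀ]: profile 8-3-4-7 — violates.
(f) [ʀ ŋ d]: profile 7-5-2 — obeys.
(g) [ŋ v h ɫ]: profile 5-4-3-6 — violates.
(h) [ð d ʔ]: profile 4-2-1 — obeys.

5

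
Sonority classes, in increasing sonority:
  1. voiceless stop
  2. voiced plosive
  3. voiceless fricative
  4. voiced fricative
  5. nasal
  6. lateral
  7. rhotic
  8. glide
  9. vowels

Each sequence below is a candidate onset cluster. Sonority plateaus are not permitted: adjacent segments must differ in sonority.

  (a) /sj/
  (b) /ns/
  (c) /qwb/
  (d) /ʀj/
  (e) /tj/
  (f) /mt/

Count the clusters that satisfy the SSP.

(a) sonority 3-8: well-formed.
(b) sonority 5-3: ill-formed.
(c) sonority 1-8-2: ill-formed.
(d) sonority 7-8: well-formed.
(e) sonority 1-8: well-formed.
(f) sonority 5-1: ill-formed.

3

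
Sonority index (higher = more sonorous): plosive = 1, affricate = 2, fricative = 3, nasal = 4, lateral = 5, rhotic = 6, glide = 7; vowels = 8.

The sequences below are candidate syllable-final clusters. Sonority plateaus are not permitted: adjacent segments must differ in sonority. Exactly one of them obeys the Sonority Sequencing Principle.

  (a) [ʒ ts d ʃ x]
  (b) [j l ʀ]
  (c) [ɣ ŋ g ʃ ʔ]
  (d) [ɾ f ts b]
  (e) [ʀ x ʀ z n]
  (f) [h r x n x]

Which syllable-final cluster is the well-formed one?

d

(a) 3-2-1-3-3 → violates
(b) 7-5-6 → violates
(c) 3-4-1-3-1 → violates
(d) 6-3-2-1 → obeys
(e) 6-3-6-3-4 → violates
(f) 3-6-3-4-3 → violates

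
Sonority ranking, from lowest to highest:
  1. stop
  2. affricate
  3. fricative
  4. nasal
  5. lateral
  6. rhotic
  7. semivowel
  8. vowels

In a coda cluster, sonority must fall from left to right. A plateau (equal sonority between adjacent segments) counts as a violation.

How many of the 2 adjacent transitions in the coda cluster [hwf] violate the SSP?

/h/ is a fricative (sonority 3).
/w/ is a semivowel (sonority 7).
/f/ is a fricative (sonority 3).
/h/→/w/: 3→7 (does not fall) — violation.
/w/→/f/: 7→3 (falls) — ok.

1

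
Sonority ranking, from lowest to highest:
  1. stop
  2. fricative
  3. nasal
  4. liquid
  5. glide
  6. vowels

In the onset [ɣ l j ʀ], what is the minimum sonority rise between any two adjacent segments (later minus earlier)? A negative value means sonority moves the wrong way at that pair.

/ɣ/: fricative = 2.
/l/: liquid = 4.
/j/: glide = 5.
/ʀ/: liquid = 4.
/ɣ/→/l/: change +2.
/l/→/j/: change +1.
/j/→/ʀ/: change -1.
Minimum = -1.

-1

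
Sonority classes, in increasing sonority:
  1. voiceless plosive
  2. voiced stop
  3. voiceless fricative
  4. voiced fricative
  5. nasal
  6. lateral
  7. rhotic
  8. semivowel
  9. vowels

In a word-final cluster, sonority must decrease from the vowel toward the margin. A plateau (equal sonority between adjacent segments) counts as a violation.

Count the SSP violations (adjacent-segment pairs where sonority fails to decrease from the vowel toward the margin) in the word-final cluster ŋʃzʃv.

/ŋ/: nasal = 5.
/ʃ/: voiceless fricative = 3.
/z/: voiced fricative = 4.
/ʃ/: voiceless fricative = 3.
/v/: voiced fricative = 4.
/ŋ/→/ʃ/: 5→3 (falls) — ok.
/ʃ/→/z/: 3→4 (does not fall) — violation.
/z/→/ʃ/: 4→3 (falls) — ok.
/ʃ/→/v/: 3→4 (does not fall) — violation.

2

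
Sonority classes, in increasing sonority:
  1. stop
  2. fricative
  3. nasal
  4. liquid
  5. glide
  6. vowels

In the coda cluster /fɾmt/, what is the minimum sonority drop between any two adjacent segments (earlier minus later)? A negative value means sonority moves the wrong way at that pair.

-2

/f/ — fricative, sonority 2.
/ɾ/ — liquid, sonority 4.
/m/ — nasal, sonority 3.
/t/ — stop, sonority 1.
/f/→/ɾ/: change -2.
/ɾ/→/m/: change +1.
/m/→/t/: change +2.
Minimum = -2.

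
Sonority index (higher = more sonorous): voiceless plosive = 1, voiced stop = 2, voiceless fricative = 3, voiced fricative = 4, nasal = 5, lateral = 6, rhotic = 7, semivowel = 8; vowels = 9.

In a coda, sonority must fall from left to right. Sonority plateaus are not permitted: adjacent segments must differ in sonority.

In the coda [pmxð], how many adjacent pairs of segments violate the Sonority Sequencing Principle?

/p/ — voiceless plosive, sonority 1.
/m/ — nasal, sonority 5.
/x/ — voiceless fricative, sonority 3.
/ð/ — voiced fricative, sonority 4.
/p/→/m/: 1→5 (does not fall) — violation.
/m/→/x/: 5→3 (falls) — ok.
/x/→/ð/: 3→4 (does not fall) — violation.

2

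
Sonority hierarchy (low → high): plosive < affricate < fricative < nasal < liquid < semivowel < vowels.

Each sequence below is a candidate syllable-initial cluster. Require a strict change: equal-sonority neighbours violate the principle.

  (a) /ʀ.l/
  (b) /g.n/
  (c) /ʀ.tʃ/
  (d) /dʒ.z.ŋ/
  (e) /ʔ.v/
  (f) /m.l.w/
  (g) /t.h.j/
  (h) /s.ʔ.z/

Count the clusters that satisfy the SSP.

(a) sonority 5-5: ill-formed.
(b) sonority 1-4: well-formed.
(c) sonority 5-2: ill-formed.
(d) sonority 2-3-4: well-formed.
(e) sonority 1-3: well-formed.
(f) sonority 4-5-6: well-formed.
(g) sonority 1-3-6: well-formed.
(h) sonority 3-1-3: ill-formed.

5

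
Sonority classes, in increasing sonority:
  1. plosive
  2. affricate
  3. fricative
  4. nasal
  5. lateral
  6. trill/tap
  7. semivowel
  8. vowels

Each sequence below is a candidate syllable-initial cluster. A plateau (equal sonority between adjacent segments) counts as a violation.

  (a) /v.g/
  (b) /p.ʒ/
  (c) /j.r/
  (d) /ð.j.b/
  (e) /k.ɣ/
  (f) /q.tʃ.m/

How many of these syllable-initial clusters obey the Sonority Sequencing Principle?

3

(a) /v.g/: profile 3-1 — violates.
(b) /p.ʒ/: profile 1-3 — obeys.
(c) /j.r/: profile 7-6 — violates.
(d) /ð.j.b/: profile 3-7-1 — violates.
(e) /k.ɣ/: profile 1-3 — obeys.
(f) /q.tʃ.m/: profile 1-2-4 — obeys.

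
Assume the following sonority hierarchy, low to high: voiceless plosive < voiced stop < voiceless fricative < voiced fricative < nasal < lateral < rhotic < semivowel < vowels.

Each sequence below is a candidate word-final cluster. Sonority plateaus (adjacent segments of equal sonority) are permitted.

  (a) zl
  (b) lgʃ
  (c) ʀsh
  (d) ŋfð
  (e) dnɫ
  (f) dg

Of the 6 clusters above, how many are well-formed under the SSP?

(a) 4-6 → violates
(b) 6-2-3 → violates
(c) 7-3-3 → obeys
(d) 5-3-4 → violates
(e) 2-5-6 → violates
(f) 2-2 → obeys

2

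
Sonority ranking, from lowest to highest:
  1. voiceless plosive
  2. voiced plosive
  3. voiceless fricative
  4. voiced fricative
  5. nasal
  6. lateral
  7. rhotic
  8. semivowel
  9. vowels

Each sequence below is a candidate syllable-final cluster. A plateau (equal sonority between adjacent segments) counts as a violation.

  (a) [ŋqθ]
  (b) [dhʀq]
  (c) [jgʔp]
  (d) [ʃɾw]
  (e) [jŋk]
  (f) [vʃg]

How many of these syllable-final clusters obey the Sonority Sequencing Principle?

(a) sonority 5-1-3: ill-formed.
(b) sonority 2-3-7-1: ill-formed.
(c) sonority 8-2-1-1: ill-formed.
(d) sonority 3-7-8: ill-formed.
(e) sonority 8-5-1: well-formed.
(f) sonority 4-3-2: well-formed.

2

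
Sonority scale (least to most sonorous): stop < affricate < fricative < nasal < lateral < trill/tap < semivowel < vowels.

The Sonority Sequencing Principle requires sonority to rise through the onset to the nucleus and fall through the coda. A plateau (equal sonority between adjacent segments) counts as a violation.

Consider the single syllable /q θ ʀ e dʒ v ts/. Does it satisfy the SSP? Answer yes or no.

no

Onset: /q/ is a stop (sonority 1), /θ/ is a fricative (sonority 3), /ʀ/ is a trill/tap (sonority 6); then the nucleus /e/ (sonority 8).
Onset profile 1-3-6-8 — rises to the nucleus.
Coda: /dʒ/ is an affricate (sonority 2), /v/ is a fricative (sonority 3), /ts/ is an affricate (sonority 2).
Coda profile 8-2-3-2 — does not strictly fall throughout.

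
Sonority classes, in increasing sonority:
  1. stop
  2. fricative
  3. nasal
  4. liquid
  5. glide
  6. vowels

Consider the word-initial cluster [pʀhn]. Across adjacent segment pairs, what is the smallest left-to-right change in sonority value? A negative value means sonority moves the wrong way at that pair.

/p/ is a stop (sonority 1).
/ʀ/ is a liquid (sonority 4).
/h/ is a fricative (sonority 2).
/n/ is a nasal (sonority 3).
/p/→/ʀ/: change +3.
/ʀ/→/h/: change -2.
/h/→/n/: change +1.
Minimum = -2.

-2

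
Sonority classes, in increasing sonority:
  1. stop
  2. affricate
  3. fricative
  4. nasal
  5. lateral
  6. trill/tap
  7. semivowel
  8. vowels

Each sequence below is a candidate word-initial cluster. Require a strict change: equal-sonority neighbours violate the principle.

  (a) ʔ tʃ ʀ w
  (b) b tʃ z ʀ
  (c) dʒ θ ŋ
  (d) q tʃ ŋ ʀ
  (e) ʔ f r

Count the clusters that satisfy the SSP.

(a) ʔ tʃ ʀ w: profile 1-2-6-7 — obeys.
(b) b tʃ z ʀ: profile 1-2-3-6 — obeys.
(c) dʒ θ ŋ: profile 2-3-4 — obeys.
(d) q tʃ ŋ ʀ: profile 1-2-4-6 — obeys.
(e) ʔ f r: profile 1-3-6 — obeys.

5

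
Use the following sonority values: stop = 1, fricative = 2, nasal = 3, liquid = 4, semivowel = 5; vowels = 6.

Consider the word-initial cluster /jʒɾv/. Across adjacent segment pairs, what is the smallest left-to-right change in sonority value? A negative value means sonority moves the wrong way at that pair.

/j/ is a semivowel (sonority 5).
/ʒ/ is a fricative (sonority 2).
/ɾ/ is a liquid (sonority 4).
/v/ is a fricative (sonority 2).
/j/→/ʒ/: change -3.
/ʒ/→/ɾ/: change +2.
/ɾ/→/v/: change -2.
Minimum = -3.

-3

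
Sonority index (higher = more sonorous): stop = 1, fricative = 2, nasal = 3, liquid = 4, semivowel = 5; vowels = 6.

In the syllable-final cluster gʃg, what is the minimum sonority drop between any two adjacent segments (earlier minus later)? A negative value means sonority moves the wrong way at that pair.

/g/ is a stop (sonority 1).
/ʃ/ is a fricative (sonority 2).
/g/ is a stop (sonority 1).
/g/→/ʃ/: change -1.
/ʃ/→/g/: change +1.
Minimum = -1.

-1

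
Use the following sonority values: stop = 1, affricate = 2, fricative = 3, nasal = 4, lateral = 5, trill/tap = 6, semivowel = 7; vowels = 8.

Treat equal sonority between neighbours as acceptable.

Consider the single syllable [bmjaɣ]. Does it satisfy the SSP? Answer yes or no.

Onset: /b/ is a stop (sonority 1), /m/ is a nasal (sonority 4), /j/ is a semivowel (sonority 7); then the nucleus /a/ (sonority 8).
Onset profile 1-4-7-8 — rises to the nucleus.
Coda: /ɣ/ is a fricative (sonority 3).
Coda profile 8-3 — falls from the nucleus.

yes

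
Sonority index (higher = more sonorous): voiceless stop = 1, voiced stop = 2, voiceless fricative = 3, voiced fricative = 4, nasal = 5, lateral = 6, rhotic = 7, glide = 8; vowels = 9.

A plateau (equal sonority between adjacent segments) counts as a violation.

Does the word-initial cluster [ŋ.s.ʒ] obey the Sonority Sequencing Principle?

/ŋ/: nasal = 5.
/s/: voiceless fricative = 3.
/ʒ/: voiced fricative = 4.
The profile is 5-3-4. Between /ŋ/ (5) and /s/ (3) sonority does not rise, so the cluster violates the SSP.

no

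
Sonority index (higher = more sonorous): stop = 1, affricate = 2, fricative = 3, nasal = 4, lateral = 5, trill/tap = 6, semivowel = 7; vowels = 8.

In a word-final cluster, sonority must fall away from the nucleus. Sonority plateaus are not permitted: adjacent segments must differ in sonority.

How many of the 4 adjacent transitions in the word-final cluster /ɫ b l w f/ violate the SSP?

2

/ɫ/ — lateral, sonority 5.
/b/ — stop, sonority 1.
/l/ — lateral, sonority 5.
/w/ — semivowel, sonority 7.
/f/ — fricative, sonority 3.
/ɫ/→/b/: 5→1 (falls) — ok.
/b/→/l/: 1→5 (does not fall) — violation.
/l/→/w/: 5→7 (does not fall) — violation.
/w/→/f/: 7→3 (falls) — ok.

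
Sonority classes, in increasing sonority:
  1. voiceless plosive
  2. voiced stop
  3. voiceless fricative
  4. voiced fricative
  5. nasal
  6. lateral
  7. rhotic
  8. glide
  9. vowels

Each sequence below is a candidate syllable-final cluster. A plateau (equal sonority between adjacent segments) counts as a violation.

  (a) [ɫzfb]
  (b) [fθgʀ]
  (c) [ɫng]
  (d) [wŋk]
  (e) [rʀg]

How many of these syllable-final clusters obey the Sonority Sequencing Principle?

3

(a) [ɫzfb]: profile 6-4-3-2 — obeys.
(b) [fθgʀ]: profile 3-3-2-7 — violates.
(c) [ɫng]: profile 6-5-2 — obeys.
(d) [wŋk]: profile 8-5-1 — obeys.
(e) [rʀg]: profile 7-7-2 — violates.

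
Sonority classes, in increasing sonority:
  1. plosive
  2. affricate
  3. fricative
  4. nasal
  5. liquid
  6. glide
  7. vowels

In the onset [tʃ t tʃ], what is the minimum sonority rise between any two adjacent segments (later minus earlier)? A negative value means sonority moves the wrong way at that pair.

-1

/tʃ/ — affricate, sonority 2.
/t/ — plosive, sonority 1.
/tʃ/ — affricate, sonority 2.
/tʃ/→/t/: change -1.
/t/→/tʃ/: change +1.
Minimum = -1.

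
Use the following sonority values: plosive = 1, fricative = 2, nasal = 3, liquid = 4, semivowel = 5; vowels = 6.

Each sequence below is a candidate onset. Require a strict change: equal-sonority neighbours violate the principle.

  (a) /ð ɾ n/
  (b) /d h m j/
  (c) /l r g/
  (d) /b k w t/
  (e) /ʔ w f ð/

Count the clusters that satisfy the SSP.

1

(a) 2-4-3 → violates
(b) 1-2-3-5 → obeys
(c) 4-4-1 → violates
(d) 1-1-5-1 → violates
(e) 1-5-2-2 → violates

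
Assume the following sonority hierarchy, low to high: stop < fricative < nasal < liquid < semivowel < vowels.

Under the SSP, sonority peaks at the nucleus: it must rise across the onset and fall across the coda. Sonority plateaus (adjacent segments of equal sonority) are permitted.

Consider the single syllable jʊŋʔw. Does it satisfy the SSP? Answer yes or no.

Onset: /j/ is a semivowel (sonority 5); then the nucleus /ʊ/ (sonority 6).
Onset profile 5-6 — rises to the nucleus.
Coda: /ŋ/ is a nasal (sonority 3), /ʔ/ is a stop (sonority 1), /w/ is a semivowel (sonority 5).
Coda profile 6-3-1-5 — does not fall throughout.

no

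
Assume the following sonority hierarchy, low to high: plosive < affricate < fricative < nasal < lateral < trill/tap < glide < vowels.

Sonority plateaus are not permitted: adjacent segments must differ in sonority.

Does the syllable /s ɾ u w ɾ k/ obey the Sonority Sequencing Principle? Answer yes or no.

Onset: /s/ is a fricative (sonority 3), /ɾ/ is a trill/tap (sonority 6); then the nucleus /u/ (sonority 8).
Onset profile 3-6-8 — rises to the nucleus.
Coda: /w/ is a glide (sonority 7), /ɾ/ is a trill/tap (sonority 6), /k/ is a plosive (sonority 1).
Coda profile 8-7-6-1 — falls from the nucleus.

yes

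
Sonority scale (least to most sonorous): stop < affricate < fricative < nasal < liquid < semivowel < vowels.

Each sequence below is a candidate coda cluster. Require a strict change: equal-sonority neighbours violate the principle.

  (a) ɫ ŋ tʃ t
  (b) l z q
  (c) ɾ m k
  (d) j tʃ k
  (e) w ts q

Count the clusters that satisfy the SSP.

(a) sonority 5-4-2-1: well-formed.
(b) sonority 5-3-1: well-formed.
(c) sonority 5-4-1: well-formed.
(d) sonority 6-2-1: well-formed.
(e) sonority 6-2-1: well-formed.

5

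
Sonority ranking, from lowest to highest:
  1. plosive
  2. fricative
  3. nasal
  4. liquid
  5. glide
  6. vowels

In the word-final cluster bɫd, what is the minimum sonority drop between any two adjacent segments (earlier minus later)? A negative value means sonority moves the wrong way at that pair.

-3

/b/ — plosive, sonority 1.
/ɫ/ — liquid, sonority 4.
/d/ — plosive, sonority 1.
/b/→/ɫ/: change -3.
/ɫ/→/d/: change +3.
Minimum = -3.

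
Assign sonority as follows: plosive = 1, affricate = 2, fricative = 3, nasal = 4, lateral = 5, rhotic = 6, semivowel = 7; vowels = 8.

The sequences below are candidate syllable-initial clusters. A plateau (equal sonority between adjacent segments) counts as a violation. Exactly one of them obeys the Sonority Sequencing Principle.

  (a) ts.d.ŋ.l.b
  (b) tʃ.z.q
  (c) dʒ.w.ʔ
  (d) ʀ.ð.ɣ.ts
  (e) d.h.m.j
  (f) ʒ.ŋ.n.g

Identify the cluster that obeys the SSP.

e

(a) sonority 2-1-4-5-1: ill-formed.
(b) sonority 2-3-1: ill-formed.
(c) sonority 2-7-1: ill-formed.
(d) sonority 6-3-3-2: ill-formed.
(e) sonority 1-3-4-7: well-formed.
(f) sonority 3-4-4-1: ill-formed.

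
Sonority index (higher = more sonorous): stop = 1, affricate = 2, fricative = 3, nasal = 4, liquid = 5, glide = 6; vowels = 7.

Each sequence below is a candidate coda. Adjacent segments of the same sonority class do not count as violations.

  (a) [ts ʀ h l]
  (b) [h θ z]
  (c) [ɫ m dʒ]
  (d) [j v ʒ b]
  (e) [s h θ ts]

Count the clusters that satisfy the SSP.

4

(a) [ts ʀ h l]: profile 2-5-3-5 — violates.
(b) [h θ z]: profile 3-3-3 — obeys.
(c) [ɫ m dʒ]: profile 5-4-2 — obeys.
(d) [j v ʒ b]: profile 6-3-3-1 — obeys.
(e) [s h θ ts]: profile 3-3-3-2 — obeys.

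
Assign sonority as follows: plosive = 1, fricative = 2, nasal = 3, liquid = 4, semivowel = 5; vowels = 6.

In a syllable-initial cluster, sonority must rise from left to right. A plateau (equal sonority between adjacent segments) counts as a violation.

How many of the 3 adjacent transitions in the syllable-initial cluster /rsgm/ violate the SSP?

/r/: liquid = 4.
/s/: fricative = 2.
/g/: plosive = 1.
/m/: nasal = 3.
/r/→/s/: 4→2 (does not rise) — violation.
/s/→/g/: 2→1 (does not rise) — violation.
/g/→/m/: 1→3 (rises) — ok.

2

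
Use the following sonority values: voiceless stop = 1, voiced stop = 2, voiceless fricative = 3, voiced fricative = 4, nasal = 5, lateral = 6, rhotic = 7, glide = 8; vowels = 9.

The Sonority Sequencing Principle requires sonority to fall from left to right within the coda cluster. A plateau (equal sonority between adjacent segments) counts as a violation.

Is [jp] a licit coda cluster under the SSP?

yes

/j/: glide = 8.
/p/: voiceless stop = 1.
The profile 8-1 strictly falls, so the coda cluster satisfies the SSP.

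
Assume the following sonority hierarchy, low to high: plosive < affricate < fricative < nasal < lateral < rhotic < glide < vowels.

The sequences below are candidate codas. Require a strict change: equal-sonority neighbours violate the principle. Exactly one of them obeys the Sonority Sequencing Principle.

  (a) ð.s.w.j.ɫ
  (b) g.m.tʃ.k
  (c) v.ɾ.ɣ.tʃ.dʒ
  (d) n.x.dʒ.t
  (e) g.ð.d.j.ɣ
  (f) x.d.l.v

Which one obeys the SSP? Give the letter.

(a) ð.s.w.j.ɫ: profile 3-3-7-7-5 — violates.
(b) g.m.tʃ.k: profile 1-4-2-1 — violates.
(c) v.ɾ.ɣ.tʃ.dʒ: profile 3-6-3-2-2 — violates.
(d) n.x.dʒ.t: profile 4-3-2-1 — obeys.
(e) g.ð.d.j.ɣ: profile 1-3-1-7-3 — violates.
(f) x.d.l.v: profile 3-1-5-3 — violates.

d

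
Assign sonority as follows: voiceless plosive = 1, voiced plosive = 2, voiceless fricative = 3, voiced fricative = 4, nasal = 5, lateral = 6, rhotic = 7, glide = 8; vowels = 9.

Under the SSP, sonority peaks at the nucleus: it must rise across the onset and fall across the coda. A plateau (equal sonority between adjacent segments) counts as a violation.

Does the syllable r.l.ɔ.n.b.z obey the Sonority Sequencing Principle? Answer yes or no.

no

Onset: /r/ is a rhotic (sonority 7), /l/ is a lateral (sonority 6); then the nucleus /ɔ/ (sonority 9).
Onset profile 7-6-9 — does not strictly rise throughout.
Coda: /n/ is a nasal (sonority 5), /b/ is a voiced plosive (sonority 2), /z/ is a voiced fricative (sonority 4).
Coda profile 9-5-2-4 — does not strictly fall throughout.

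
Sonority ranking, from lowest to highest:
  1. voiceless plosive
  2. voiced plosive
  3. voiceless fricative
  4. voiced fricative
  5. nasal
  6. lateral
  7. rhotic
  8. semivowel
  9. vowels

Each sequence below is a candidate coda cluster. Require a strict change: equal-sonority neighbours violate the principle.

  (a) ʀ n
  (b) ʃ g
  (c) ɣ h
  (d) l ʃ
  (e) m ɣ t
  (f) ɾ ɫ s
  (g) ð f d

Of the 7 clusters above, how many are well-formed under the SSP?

7

(a) sonority 7-5: well-formed.
(b) sonority 3-2: well-formed.
(c) sonority 4-3: well-formed.
(d) sonority 6-3: well-formed.
(e) sonority 5-4-1: well-formed.
(f) sonority 7-6-3: well-formed.
(g) sonority 4-3-2: well-formed.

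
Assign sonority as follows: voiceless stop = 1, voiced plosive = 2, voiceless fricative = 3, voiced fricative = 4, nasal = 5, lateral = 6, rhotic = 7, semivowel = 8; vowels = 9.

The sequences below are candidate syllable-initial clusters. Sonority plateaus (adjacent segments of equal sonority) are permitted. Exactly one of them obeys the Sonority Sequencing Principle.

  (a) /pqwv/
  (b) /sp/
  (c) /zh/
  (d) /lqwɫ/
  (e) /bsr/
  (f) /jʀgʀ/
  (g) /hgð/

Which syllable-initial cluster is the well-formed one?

(a) sonority 1-1-8-4: ill-formed.
(b) sonority 3-1: ill-formed.
(c) sonority 4-3: ill-formed.
(d) sonority 6-1-8-6: ill-formed.
(e) sonority 2-3-7: well-formed.
(f) sonority 8-7-2-7: ill-formed.
(g) sonority 3-2-4: ill-formed.

e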